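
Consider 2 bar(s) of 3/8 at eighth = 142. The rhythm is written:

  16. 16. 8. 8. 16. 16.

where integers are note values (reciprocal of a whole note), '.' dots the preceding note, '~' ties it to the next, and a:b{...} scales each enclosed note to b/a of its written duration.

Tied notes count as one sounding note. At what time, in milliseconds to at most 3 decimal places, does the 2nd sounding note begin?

1. 0.0ms @ 0 + 316.901ms (3/4)
2. 316.901ms @ 3/4 + 316.901ms (3/4)
3. 633.803ms @ 3/2 + 633.803ms (3/2)
4. 1267.606ms @ 3 + 633.803ms (3/2)
5. 1901.408ms @ 9/2 + 316.901ms (3/4)
6. 2218.31ms @ 21/4 + 316.901ms (3/4)

note 2 onset = 3/4b = 316.901ms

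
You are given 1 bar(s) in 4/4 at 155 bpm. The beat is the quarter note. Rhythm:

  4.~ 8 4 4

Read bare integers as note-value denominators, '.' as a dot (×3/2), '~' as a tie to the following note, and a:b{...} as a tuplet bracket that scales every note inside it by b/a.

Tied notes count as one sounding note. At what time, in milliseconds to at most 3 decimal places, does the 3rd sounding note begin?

1. 0.0ms @ 0 + 774.194ms (2)
2. 774.194ms @ 2 + 387.097ms (1)
3. 1161.29ms @ 3 + 387.097ms (1)

note 3 onset = 3b = 1161.29ms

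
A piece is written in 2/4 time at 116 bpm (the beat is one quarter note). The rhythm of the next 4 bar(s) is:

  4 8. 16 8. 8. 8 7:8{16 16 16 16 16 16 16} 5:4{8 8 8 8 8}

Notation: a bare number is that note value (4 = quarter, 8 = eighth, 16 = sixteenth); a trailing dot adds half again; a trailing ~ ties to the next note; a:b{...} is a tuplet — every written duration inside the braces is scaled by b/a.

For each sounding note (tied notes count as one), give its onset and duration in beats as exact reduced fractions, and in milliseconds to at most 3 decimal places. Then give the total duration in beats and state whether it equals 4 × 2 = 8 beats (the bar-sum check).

1) 0.0ms=0b +517.241ms=1b
2) 517.241ms=1b +387.931ms=3/4b
3) 905.172ms=7/4b +129.31ms=1/4b
4) 1034.483ms=2b +387.931ms=3/4b
5) 1422.414ms=11/4b +387.931ms=3/4b
6) 1810.345ms=7/2b +258.621ms=1/2b
7) 2068.966ms=4b +147.783ms=2/7b
8) 2216.749ms=30/7b +147.783ms=2/7b
9) 2364.532ms=32/7b +147.783ms=2/7b
10) 2512.315ms=34/7b +147.783ms=2/7b
11) 2660.099ms=36/7b +147.783ms=2/7b
12) 2807.882ms=38/7b +147.783ms=2/7b
13) 2955.665ms=40/7b +147.783ms=2/7b
14) 3103.448ms=6b +206.897ms=2/5b
15) 3310.345ms=32/5b +206.897ms=2/5b
16) 3517.241ms=34/5b +206.897ms=2/5b
17) 3724.138ms=36/5b +206.897ms=2/5b
18) 3931.034ms=38/5b +206.897ms=2/5b
Σ=8b of 8 (116bpm 2/4) — PASS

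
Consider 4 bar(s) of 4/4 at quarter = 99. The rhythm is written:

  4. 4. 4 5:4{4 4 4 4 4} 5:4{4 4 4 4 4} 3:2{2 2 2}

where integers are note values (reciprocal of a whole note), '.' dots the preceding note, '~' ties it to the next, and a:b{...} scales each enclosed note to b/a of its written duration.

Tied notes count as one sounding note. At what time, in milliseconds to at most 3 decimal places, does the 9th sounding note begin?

1. 0.0ms @ 0 + 909.091ms (3/2)
2. 909.091ms @ 3/2 + 909.091ms (3/2)
3. 1818.182ms @ 3 + 606.061ms (1)
4. 2424.242ms @ 4 + 484.848ms (4/5)
5. 2909.091ms @ 24/5 + 484.848ms (4/5)
6. 3393.939ms @ 28/5 + 484.848ms (4/5)
7. 3878.788ms @ 32/5 + 484.848ms (4/5)
8. 4363.636ms @ 36/5 + 484.848ms (4/5)
9. 4848.485ms @ 8 + 484.848ms (4/5)
10. 5333.333ms @ 44/5 + 484.848ms (4/5)
11. 5818.182ms @ 48/5 + 484.848ms (4/5)
12. 6303.03ms @ 52/5 + 484.848ms (4/5)
13. 6787.879ms @ 56/5 + 484.848ms (4/5)
14. 7272.727ms @ 12 + 808.081ms (4/3)
15. 8080.808ms @ 40/3 + 808.081ms (4/3)
16. 8888.889ms @ 44/3 + 808.081ms (4/3)

note 9 onset = 8b = 4848.485ms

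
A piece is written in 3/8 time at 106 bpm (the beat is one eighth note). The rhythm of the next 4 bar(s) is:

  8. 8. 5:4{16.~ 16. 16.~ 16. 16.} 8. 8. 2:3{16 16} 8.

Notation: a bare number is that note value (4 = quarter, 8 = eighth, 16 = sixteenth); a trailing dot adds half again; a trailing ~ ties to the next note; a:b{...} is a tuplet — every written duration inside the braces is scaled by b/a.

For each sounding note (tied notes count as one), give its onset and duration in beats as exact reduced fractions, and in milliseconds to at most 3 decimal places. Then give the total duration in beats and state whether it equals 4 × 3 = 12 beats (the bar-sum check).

1) 0.0ms=0b +849.057ms=3/2b
2) 849.057ms=3/2b +849.057ms=3/2b
3) 1698.113ms=3b +679.245ms=6/5b
4) 2377.358ms=21/5b +679.245ms=6/5b
5) 3056.604ms=27/5b +339.623ms=3/5b
6) 3396.226ms=6b +849.057ms=3/2b
7) 4245.283ms=15/2b +849.057ms=3/2b
8) 5094.34ms=9b +424.528ms=3/4b
9) 5518.868ms=39/4b +424.528ms=3/4b
10) 5943.396ms=21/2b +849.057ms=3/2b
Σ=12b of 12 (106bpm 3/8) — PASS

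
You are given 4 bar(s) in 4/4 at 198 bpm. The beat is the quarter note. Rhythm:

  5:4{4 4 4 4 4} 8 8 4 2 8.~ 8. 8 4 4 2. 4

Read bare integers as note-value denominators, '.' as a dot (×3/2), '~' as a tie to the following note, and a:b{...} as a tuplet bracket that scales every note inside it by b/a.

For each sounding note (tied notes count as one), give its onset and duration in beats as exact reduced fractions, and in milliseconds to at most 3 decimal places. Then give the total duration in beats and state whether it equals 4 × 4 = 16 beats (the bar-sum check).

1) 0.0ms=0b +242.424ms=4/5b
2) 242.424ms=4/5b +242.424ms=4/5b
3) 484.848ms=8/5b +242.424ms=4/5b
4) 727.273ms=12/5b +242.424ms=4/5b
5) 969.697ms=16/5b +242.424ms=4/5b
6) 1212.121ms=4b +151.515ms=1/2b
7) 1363.636ms=9/2b +151.515ms=1/2b
8) 1515.152ms=5b +303.03ms=1b
9) 1818.182ms=6b +606.061ms=2b
10) 2424.242ms=8b +454.545ms=3/2b
11) 2878.788ms=19/2b +151.515ms=1/2b
12) 3030.303ms=10b +303.03ms=1b
13) 3333.333ms=11b +303.03ms=1b
14) 3636.364ms=12b +909.091ms=3b
15) 4545.455ms=15b +303.03ms=1b
Σ=16b of 16 (198bpm 4/4) — PASS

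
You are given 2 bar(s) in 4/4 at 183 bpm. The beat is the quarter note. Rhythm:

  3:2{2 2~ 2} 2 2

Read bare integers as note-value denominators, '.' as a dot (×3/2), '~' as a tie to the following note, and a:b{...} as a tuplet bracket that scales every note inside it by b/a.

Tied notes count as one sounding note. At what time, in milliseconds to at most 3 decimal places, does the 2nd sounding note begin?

note 2 onset = 4/3b = 437.158ms

1. 0.0ms @ 0 + 437.158ms (4/3)
2. 437.158ms @ 4/3 + 874.317ms (8/3)
3. 1311.475ms @ 4 + 655.738ms (2)
4. 1967.213ms @ 6 + 655.738ms (2)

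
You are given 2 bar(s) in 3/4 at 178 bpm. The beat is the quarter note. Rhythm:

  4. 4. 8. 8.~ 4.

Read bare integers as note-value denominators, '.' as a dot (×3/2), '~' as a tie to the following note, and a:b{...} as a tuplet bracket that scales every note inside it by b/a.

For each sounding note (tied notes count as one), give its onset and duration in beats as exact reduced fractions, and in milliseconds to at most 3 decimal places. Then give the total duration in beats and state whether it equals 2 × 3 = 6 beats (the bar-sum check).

1) 0.0ms=0b +505.618ms=3/2b
2) 505.618ms=3/2b +505.618ms=3/2b
3) 1011.236ms=3b +252.809ms=3/4b
4) 1264.045ms=15/4b +758.427ms=9/4b
Σ=6b of 6 (178bpm 3/4) — PASS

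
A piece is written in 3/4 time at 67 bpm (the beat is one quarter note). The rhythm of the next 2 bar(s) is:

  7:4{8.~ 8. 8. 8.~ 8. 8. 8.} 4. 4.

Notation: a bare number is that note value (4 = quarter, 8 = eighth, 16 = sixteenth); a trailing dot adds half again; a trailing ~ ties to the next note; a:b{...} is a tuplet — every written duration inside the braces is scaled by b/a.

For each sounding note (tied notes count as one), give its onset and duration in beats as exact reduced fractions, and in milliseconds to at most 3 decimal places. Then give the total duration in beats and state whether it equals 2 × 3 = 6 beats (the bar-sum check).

1) 0.0ms=0b +767.591ms=6/7b
2) 767.591ms=6/7b +383.795ms=3/7b
3) 1151.386ms=9/7b +767.591ms=6/7b
4) 1918.977ms=15/7b +383.795ms=3/7b
5) 2302.772ms=18/7b +383.795ms=3/7b
6) 2686.567ms=3b +1343.284ms=3/2b
7) 4029.851ms=9/2b +1343.284ms=3/2b
Σ=6b of 6 (67bpm 3/4) — PASS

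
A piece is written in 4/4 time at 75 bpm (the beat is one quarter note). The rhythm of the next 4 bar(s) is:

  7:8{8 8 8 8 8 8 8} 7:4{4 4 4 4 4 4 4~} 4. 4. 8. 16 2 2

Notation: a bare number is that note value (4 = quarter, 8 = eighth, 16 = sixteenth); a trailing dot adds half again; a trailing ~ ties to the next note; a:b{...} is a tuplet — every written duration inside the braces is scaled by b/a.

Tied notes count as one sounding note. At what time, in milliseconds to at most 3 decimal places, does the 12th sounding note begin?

note 12 onset = 44/7b = 5028.571ms

1. 0.0ms @ 0 + 457.143ms (4/7)
2. 457.143ms @ 4/7 + 457.143ms (4/7)
3. 914.286ms @ 8/7 + 457.143ms (4/7)
4. 1371.429ms @ 12/7 + 457.143ms (4/7)
5. 1828.571ms @ 16/7 + 457.143ms (4/7)
6. 2285.714ms @ 20/7 + 457.143ms (4/7)
7. 2742.857ms @ 24/7 + 457.143ms (4/7)
8. 3200.0ms @ 4 + 457.143ms (4/7)
9. 3657.143ms @ 32/7 + 457.143ms (4/7)
10. 4114.286ms @ 36/7 + 457.143ms (4/7)
11. 4571.429ms @ 40/7 + 457.143ms (4/7)
12. 5028.571ms @ 44/7 + 457.143ms (4/7)
13. 5485.714ms @ 48/7 + 457.143ms (4/7)
14. 5942.857ms @ 52/7 + 1657.143ms (29/14)
15. 7600.0ms @ 19/2 + 1200.0ms (3/2)
16. 8800.0ms @ 11 + 600.0ms (3/4)
17. 9400.0ms @ 47/4 + 200.0ms (1/4)
18. 9600.0ms @ 12 + 1600.0ms (2)
19. 11200.0ms @ 14 + 1600.0ms (2)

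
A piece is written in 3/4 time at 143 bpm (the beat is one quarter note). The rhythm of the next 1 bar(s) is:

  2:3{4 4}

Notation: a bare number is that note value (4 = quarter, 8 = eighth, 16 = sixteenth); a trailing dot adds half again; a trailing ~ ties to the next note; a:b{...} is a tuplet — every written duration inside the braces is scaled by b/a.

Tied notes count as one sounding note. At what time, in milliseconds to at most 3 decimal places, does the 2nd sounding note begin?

note 2 onset = 3/2b = 629.371ms

1. 0.0ms @ 0 + 629.371ms (3/2)
2. 629.371ms @ 3/2 + 629.371ms (3/2)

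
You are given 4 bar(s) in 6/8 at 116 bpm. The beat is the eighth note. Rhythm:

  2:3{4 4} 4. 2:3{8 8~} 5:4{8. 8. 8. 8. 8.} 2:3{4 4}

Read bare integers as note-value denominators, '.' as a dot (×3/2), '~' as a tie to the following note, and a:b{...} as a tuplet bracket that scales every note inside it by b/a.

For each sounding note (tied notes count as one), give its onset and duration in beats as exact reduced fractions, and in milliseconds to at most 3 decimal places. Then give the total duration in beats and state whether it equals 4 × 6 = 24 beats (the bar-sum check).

1) 0.0ms=0b +1551.724ms=3b
2) 1551.724ms=3b +1551.724ms=3b
3) 3103.448ms=6b +1551.724ms=3b
4) 4655.172ms=9b +775.862ms=3/2b
5) 5431.034ms=21/2b +1396.552ms=27/10b
6) 6827.586ms=66/5b +620.69ms=6/5b
7) 7448.276ms=72/5b +620.69ms=6/5b
8) 8068.966ms=78/5b +620.69ms=6/5b
9) 8689.655ms=84/5b +620.69ms=6/5b
10) 9310.345ms=18b +1551.724ms=3b
11) 10862.069ms=21b +1551.724ms=3b
Σ=24b of 24 (116bpm 6/8) — PASS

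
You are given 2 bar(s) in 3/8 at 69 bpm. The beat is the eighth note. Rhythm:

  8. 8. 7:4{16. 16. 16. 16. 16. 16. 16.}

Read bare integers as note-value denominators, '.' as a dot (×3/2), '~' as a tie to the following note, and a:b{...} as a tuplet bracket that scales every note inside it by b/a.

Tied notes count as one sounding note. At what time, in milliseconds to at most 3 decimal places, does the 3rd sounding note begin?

note 3 onset = 3b = 2608.696ms

1. 0.0ms @ 0 + 1304.348ms (3/2)
2. 1304.348ms @ 3/2 + 1304.348ms (3/2)
3. 2608.696ms @ 3 + 372.671ms (3/7)
4. 2981.366ms @ 24/7 + 372.671ms (3/7)
5. 3354.037ms @ 27/7 + 372.671ms (3/7)
6. 3726.708ms @ 30/7 + 372.671ms (3/7)
7. 4099.379ms @ 33/7 + 372.671ms (3/7)
8. 4472.05ms @ 36/7 + 372.671ms (3/7)
9. 4844.72ms @ 39/7 + 372.671ms (3/7)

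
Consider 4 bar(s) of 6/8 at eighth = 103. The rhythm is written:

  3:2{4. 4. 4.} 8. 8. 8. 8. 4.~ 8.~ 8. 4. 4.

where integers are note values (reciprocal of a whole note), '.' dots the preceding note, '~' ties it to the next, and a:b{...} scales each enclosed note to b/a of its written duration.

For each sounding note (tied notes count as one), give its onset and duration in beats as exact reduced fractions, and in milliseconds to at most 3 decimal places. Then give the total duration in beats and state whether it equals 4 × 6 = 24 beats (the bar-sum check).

1) 0.0ms=0b +1165.049ms=2b
2) 1165.049ms=2b +1165.049ms=2b
3) 2330.097ms=4b +1165.049ms=2b
4) 3495.146ms=6b +873.786ms=3/2b
5) 4368.932ms=15/2b +873.786ms=3/2b
6) 5242.718ms=9b +873.786ms=3/2b
7) 6116.505ms=21/2b +873.786ms=3/2b
8) 6990.291ms=12b +3495.146ms=6b
9) 10485.437ms=18b +1747.573ms=3b
10) 12233.01ms=21b +1747.573ms=3b
Σ=24b of 24 (103bpm 6/8) — PASS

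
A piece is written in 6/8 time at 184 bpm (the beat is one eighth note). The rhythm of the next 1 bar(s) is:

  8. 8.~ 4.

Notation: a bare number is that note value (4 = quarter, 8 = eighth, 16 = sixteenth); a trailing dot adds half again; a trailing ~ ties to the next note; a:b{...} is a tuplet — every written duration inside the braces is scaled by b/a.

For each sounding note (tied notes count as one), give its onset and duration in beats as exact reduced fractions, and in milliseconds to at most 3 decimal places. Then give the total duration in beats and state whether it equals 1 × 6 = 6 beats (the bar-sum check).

1) 0.0ms=0b +489.13ms=3/2b
2) 489.13ms=3/2b +1467.391ms=9/2b
Σ=6b of 6 (184bpm 6/8) — PASS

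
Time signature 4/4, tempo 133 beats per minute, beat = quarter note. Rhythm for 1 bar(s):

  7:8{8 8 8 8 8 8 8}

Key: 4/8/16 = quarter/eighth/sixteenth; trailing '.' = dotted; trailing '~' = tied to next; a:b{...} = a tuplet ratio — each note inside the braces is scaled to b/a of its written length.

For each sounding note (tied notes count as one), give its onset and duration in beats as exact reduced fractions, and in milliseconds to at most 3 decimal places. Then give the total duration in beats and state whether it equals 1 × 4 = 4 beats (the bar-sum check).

1) 0.0ms=0b +257.787ms=4/7b
2) 257.787ms=4/7b +257.787ms=4/7b
3) 515.575ms=8/7b +257.787ms=4/7b
4) 773.362ms=12/7b +257.787ms=4/7b
5) 1031.149ms=16/7b +257.787ms=4/7b
6) 1288.937ms=20/7b +257.787ms=4/7b
7) 1546.724ms=24/7b +257.787ms=4/7b
Σ=4b of 4 (133bpm 4/4) — PASS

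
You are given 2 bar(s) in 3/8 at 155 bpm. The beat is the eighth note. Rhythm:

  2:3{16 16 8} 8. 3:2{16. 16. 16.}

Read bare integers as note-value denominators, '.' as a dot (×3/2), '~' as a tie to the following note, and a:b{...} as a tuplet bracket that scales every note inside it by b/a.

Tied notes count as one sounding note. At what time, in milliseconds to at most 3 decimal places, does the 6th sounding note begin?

1. 0.0ms @ 0 + 290.323ms (3/4)
2. 290.323ms @ 3/4 + 290.323ms (3/4)
3. 580.645ms @ 3/2 + 580.645ms (3/2)
4. 1161.29ms @ 3 + 580.645ms (3/2)
5. 1741.935ms @ 9/2 + 193.548ms (1/2)
6. 1935.484ms @ 5 + 193.548ms (1/2)
7. 2129.032ms @ 11/2 + 193.548ms (1/2)

note 6 onset = 5b = 1935.484ms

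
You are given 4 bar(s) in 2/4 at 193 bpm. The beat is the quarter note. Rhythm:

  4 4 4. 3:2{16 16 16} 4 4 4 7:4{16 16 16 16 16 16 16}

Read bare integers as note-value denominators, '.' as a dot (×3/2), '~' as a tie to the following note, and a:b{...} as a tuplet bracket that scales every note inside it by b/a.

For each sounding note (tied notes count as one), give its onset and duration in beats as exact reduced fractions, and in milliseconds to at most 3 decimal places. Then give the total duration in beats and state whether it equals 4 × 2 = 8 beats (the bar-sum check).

1) 0.0ms=0b +310.881ms=1b
2) 310.881ms=1b +310.881ms=1b
3) 621.762ms=2b +466.321ms=3/2b
4) 1088.083ms=7/2b +51.813ms=1/6b
5) 1139.896ms=11/3b +51.813ms=1/6b
6) 1191.71ms=23/6b +51.813ms=1/6b
7) 1243.523ms=4b +310.881ms=1b
8) 1554.404ms=5b +310.881ms=1b
9) 1865.285ms=6b +310.881ms=1b
10) 2176.166ms=7b +44.412ms=1/7b
11) 2220.577ms=50/7b +44.412ms=1/7b
12) 2264.989ms=51/7b +44.412ms=1/7b
13) 2309.4ms=52/7b +44.412ms=1/7b
14) 2353.812ms=53/7b +44.412ms=1/7b
15) 2398.224ms=54/7b +44.412ms=1/7b
16) 2442.635ms=55/7b +44.412ms=1/7b
Σ=8b of 8 (193bpm 2/4) — PASS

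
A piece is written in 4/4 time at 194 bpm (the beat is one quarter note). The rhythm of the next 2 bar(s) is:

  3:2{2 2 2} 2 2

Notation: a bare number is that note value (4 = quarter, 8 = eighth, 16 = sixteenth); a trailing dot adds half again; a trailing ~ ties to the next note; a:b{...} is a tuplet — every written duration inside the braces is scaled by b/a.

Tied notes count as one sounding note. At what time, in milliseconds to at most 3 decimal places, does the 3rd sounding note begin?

1. 0.0ms @ 0 + 412.371ms (4/3)
2. 412.371ms @ 4/3 + 412.371ms (4/3)
3. 824.742ms @ 8/3 + 412.371ms (4/3)
4. 1237.113ms @ 4 + 618.557ms (2)
5. 1855.67ms @ 6 + 618.557ms (2)

note 3 onset = 8/3b = 824.742ms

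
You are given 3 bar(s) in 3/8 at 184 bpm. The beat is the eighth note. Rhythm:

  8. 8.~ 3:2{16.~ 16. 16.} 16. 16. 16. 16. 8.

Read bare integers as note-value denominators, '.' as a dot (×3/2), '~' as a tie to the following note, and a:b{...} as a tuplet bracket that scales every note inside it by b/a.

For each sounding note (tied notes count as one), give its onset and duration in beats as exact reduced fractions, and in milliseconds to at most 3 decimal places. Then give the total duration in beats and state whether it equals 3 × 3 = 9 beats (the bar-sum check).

1) 0.0ms=0b +489.13ms=3/2b
2) 489.13ms=3/2b +815.217ms=5/2b
3) 1304.348ms=4b +163.043ms=1/2b
4) 1467.391ms=9/2b +244.565ms=3/4b
5) 1711.957ms=21/4b +244.565ms=3/4b
6) 1956.522ms=6b +244.565ms=3/4b
7) 2201.087ms=27/4b +244.565ms=3/4b
8) 2445.652ms=15/2b +489.13ms=3/2b
Σ=9b of 9 (184bpm 3/8) — PASS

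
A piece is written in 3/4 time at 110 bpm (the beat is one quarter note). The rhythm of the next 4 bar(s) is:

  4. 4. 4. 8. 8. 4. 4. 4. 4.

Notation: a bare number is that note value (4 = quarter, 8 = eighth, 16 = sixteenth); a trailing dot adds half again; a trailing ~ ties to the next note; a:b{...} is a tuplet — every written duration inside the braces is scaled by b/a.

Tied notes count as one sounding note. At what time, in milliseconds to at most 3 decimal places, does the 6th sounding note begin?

1. 0.0ms @ 0 + 818.182ms (3/2)
2. 818.182ms @ 3/2 + 818.182ms (3/2)
3. 1636.364ms @ 3 + 818.182ms (3/2)
4. 2454.545ms @ 9/2 + 409.091ms (3/4)
5. 2863.636ms @ 21/4 + 409.091ms (3/4)
6. 3272.727ms @ 6 + 818.182ms (3/2)
7. 4090.909ms @ 15/2 + 818.182ms (3/2)
8. 4909.091ms @ 9 + 818.182ms (3/2)
9. 5727.273ms @ 21/2 + 818.182ms (3/2)

note 6 onset = 6b = 3272.727ms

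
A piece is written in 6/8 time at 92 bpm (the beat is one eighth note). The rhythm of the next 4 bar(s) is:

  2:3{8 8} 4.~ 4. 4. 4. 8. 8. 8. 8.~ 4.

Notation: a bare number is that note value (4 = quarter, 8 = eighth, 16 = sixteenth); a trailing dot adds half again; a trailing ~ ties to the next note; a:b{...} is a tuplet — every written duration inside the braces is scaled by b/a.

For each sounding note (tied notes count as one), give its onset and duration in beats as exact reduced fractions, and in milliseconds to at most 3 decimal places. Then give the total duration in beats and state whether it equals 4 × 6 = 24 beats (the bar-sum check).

1) 0.0ms=0b +978.261ms=3/2b
2) 978.261ms=3/2b +978.261ms=3/2b
3) 1956.522ms=3b +3913.043ms=6b
4) 5869.565ms=9b +1956.522ms=3b
5) 7826.087ms=12b +1956.522ms=3b
6) 9782.609ms=15b +978.261ms=3/2b
7) 10760.87ms=33/2b +978.261ms=3/2b
8) 11739.13ms=18b +978.261ms=3/2b
9) 12717.391ms=39/2b +2934.783ms=9/2b
Σ=24b of 24 (92bpm 6/8) — PASS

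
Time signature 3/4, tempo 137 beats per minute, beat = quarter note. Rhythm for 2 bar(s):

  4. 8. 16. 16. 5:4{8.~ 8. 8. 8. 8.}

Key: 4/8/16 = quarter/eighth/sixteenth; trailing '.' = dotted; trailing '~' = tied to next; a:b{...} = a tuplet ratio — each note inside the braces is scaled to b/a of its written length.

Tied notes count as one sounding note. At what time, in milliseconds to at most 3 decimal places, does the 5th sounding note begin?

1. 0.0ms @ 0 + 656.934ms (3/2)
2. 656.934ms @ 3/2 + 328.467ms (3/4)
3. 985.401ms @ 9/4 + 164.234ms (3/8)
4. 1149.635ms @ 21/8 + 164.234ms (3/8)
5. 1313.869ms @ 3 + 525.547ms (6/5)
6. 1839.416ms @ 21/5 + 262.774ms (3/5)
7. 2102.19ms @ 24/5 + 262.774ms (3/5)
8. 2364.964ms @ 27/5 + 262.774ms (3/5)

note 5 onset = 3b = 1313.869ms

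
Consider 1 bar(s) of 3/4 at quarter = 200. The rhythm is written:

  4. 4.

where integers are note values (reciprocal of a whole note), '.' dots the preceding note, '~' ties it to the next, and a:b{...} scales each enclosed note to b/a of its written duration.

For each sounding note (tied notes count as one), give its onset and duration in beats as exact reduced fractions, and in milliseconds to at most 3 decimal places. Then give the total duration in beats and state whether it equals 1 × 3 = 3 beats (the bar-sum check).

1) 0.0ms=0b +450.0ms=3/2b
2) 450.0ms=3/2b +450.0ms=3/2b
Σ=3b of 3 (200bpm 3/4) — PASS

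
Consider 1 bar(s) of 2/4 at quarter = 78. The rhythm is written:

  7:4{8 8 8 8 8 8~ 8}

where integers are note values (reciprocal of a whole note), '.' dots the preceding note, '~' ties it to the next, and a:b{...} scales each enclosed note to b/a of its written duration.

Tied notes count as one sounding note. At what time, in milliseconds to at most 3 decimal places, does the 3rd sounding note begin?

note 3 onset = 4/7b = 439.56ms

1. 0.0ms @ 0 + 219.78ms (2/7)
2. 219.78ms @ 2/7 + 219.78ms (2/7)
3. 439.56ms @ 4/7 + 219.78ms (2/7)
4. 659.341ms @ 6/7 + 219.78ms (2/7)
5. 879.121ms @ 8/7 + 219.78ms (2/7)
6. 1098.901ms @ 10/7 + 439.56ms (4/7)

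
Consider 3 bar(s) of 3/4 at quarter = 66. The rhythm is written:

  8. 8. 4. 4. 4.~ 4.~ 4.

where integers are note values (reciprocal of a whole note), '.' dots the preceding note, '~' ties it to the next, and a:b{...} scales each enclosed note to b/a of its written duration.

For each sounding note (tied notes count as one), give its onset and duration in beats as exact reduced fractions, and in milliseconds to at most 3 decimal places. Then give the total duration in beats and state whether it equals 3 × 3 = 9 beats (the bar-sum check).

1) 0.0ms=0b +681.818ms=3/4b
2) 681.818ms=3/4b +681.818ms=3/4b
3) 1363.636ms=3/2b +1363.636ms=3/2b
4) 2727.273ms=3b +1363.636ms=3/2b
5) 4090.909ms=9/2b +4090.909ms=9/2b
Σ=9b of 9 (66bpm 3/4) — PASS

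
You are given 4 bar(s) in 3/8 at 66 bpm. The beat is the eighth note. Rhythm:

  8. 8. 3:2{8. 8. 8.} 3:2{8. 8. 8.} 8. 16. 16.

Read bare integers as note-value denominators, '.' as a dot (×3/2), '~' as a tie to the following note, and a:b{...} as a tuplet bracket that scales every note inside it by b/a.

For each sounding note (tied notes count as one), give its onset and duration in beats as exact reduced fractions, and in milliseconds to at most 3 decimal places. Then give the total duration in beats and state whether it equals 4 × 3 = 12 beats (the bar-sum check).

1) 0.0ms=0b +1363.636ms=3/2b
2) 1363.636ms=3/2b +1363.636ms=3/2b
3) 2727.273ms=3b +909.091ms=1b
4) 3636.364ms=4b +909.091ms=1b
5) 4545.455ms=5b +909.091ms=1b
6) 5454.545ms=6b +909.091ms=1b
7) 6363.636ms=7b +909.091ms=1b
8) 7272.727ms=8b +909.091ms=1b
9) 8181.818ms=9b +1363.636ms=3/2b
10) 9545.455ms=21/2b +681.818ms=3/4b
11) 10227.273ms=45/4b +681.818ms=3/4b
Σ=12b of 12 (66bpm 3/8) — PASS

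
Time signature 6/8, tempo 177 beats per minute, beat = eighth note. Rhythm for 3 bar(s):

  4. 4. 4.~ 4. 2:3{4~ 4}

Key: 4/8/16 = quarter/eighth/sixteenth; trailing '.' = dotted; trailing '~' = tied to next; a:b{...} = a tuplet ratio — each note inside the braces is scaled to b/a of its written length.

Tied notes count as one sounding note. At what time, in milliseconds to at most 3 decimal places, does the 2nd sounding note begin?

note 2 onset = 3b = 1016.949ms

1. 0.0ms @ 0 + 1016.949ms (3)
2. 1016.949ms @ 3 + 1016.949ms (3)
3. 2033.898ms @ 6 + 2033.898ms (6)
4. 4067.797ms @ 12 + 2033.898ms (6)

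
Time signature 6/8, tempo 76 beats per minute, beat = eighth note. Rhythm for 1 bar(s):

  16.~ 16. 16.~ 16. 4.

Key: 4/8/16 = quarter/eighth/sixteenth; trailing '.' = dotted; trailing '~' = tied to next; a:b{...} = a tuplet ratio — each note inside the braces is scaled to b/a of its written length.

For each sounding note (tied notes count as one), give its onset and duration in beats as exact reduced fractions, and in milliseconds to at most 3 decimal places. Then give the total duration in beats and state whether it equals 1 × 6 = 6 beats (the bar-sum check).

1) 0.0ms=0b +1184.211ms=3/2b
2) 1184.211ms=3/2b +1184.211ms=3/2b
3) 2368.421ms=3b +2368.421ms=3b
Σ=6b of 6 (76bpm 6/8) — PASS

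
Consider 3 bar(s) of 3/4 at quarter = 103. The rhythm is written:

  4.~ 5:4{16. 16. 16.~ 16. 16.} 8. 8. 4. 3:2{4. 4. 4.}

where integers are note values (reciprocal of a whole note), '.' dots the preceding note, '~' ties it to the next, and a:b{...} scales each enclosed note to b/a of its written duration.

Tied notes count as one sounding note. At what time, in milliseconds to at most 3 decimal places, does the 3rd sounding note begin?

note 3 onset = 21/10b = 1223.301ms

1. 0.0ms @ 0 + 1048.544ms (9/5)
2. 1048.544ms @ 9/5 + 174.757ms (3/10)
3. 1223.301ms @ 21/10 + 349.515ms (3/5)
4. 1572.816ms @ 27/10 + 174.757ms (3/10)
5. 1747.573ms @ 3 + 436.893ms (3/4)
6. 2184.466ms @ 15/4 + 436.893ms (3/4)
7. 2621.359ms @ 9/2 + 873.786ms (3/2)
8. 3495.146ms @ 6 + 582.524ms (1)
9. 4077.67ms @ 7 + 582.524ms (1)
10. 4660.194ms @ 8 + 582.524ms (1)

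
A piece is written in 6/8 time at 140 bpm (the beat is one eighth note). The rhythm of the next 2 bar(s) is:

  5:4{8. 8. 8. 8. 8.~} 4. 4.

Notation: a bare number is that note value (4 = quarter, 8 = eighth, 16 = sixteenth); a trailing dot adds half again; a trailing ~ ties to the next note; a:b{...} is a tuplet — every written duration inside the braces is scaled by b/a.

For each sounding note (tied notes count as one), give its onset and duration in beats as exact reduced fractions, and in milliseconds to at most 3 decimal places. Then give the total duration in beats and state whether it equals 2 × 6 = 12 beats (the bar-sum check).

1) 0.0ms=0b +514.286ms=6/5b
2) 514.286ms=6/5b +514.286ms=6/5b
3) 1028.571ms=12/5b +514.286ms=6/5b
4) 1542.857ms=18/5b +514.286ms=6/5b
5) 2057.143ms=24/5b +1800.0ms=21/5b
6) 3857.143ms=9b +1285.714ms=3b
Σ=12b of 12 (140bpm 6/8) — PASS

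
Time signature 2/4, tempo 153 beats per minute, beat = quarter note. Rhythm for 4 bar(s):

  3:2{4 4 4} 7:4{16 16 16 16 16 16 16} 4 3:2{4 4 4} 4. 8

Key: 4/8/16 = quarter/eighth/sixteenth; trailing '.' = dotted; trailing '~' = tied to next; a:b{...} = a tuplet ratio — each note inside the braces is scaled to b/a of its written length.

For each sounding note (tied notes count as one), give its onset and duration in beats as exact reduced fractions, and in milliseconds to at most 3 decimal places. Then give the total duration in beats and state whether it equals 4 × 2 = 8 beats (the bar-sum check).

1) 0.0ms=0b +261.438ms=2/3b
2) 261.438ms=2/3b +261.438ms=2/3b
3) 522.876ms=4/3b +261.438ms=2/3b
4) 784.314ms=2b +56.022ms=1/7b
5) 840.336ms=15/7b +56.022ms=1/7b
6) 896.359ms=16/7b +56.022ms=1/7b
7) 952.381ms=17/7b +56.022ms=1/7b
8) 1008.403ms=18/7b +56.022ms=1/7b
9) 1064.426ms=19/7b +56.022ms=1/7b
10) 1120.448ms=20/7b +56.022ms=1/7b
11) 1176.471ms=3b +392.157ms=1b
12) 1568.627ms=4b +261.438ms=2/3b
13) 1830.065ms=14/3b +261.438ms=2/3b
14) 2091.503ms=16/3b +261.438ms=2/3b
15) 2352.941ms=6b +588.235ms=3/2b
16) 2941.176ms=15/2b +196.078ms=1/2b
Σ=8b of 8 (153bpm 2/4) — PASS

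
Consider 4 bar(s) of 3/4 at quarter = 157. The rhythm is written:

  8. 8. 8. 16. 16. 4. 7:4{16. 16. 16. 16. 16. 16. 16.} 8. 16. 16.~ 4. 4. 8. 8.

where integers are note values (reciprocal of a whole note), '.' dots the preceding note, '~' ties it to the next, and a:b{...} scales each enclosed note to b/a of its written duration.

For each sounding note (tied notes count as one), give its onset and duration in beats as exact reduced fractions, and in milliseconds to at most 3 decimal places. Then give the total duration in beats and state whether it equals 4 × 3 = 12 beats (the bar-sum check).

1) 0.0ms=0b +286.624ms=3/4b
2) 286.624ms=3/4b +286.624ms=3/4b
3) 573.248ms=3/2b +286.624ms=3/4b
4) 859.873ms=9/4b +143.312ms=3/8b
5) 1003.185ms=21/8b +143.312ms=3/8b
6) 1146.497ms=3b +573.248ms=3/2b
7) 1719.745ms=9/2b +81.893ms=3/14b
8) 1801.638ms=33/7b +81.893ms=3/14b
9) 1883.53ms=69/14b +81.893ms=3/14b
10) 1965.423ms=36/7b +81.893ms=3/14b
11) 2047.316ms=75/14b +81.893ms=3/14b
12) 2129.208ms=39/7b +81.893ms=3/14b
13) 2211.101ms=81/14b +81.893ms=3/14b
14) 2292.994ms=6b +286.624ms=3/4b
15) 2579.618ms=27/4b +143.312ms=3/8b
16) 2722.93ms=57/8b +716.561ms=15/8b
17) 3439.49ms=9b +573.248ms=3/2b
18) 4012.739ms=21/2b +286.624ms=3/4b
19) 4299.363ms=45/4b +286.624ms=3/4b
Σ=12b of 12 (157bpm 3/4) — PASS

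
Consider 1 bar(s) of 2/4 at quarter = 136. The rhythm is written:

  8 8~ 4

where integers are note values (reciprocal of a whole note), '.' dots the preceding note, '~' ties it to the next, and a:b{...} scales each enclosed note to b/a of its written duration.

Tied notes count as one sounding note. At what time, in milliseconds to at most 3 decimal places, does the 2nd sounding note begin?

note 2 onset = 1/2b = 220.588ms

1. 0.0ms @ 0 + 220.588ms (1/2)
2. 220.588ms @ 1/2 + 661.765ms (3/2)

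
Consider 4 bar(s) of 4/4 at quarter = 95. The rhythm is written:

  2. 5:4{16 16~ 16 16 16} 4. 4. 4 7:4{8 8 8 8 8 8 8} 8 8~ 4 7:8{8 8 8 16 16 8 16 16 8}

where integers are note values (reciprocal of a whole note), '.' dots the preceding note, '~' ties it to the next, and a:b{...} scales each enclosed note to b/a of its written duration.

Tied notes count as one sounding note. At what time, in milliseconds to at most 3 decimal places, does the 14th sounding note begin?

1. 0.0ms @ 0 + 1894.737ms (3)
2. 1894.737ms @ 3 + 126.316ms (1/5)
3. 2021.053ms @ 16/5 + 252.632ms (2/5)
4. 2273.684ms @ 18/5 + 126.316ms (1/5)
5. 2400.0ms @ 19/5 + 126.316ms (1/5)
6. 2526.316ms @ 4 + 947.368ms (3/2)
7. 3473.684ms @ 11/2 + 947.368ms (3/2)
8. 4421.053ms @ 7 + 631.579ms (1)
9. 5052.632ms @ 8 + 180.451ms (2/7)
10. 5233.083ms @ 58/7 + 180.451ms (2/7)
11. 5413.534ms @ 60/7 + 180.451ms (2/7)
12. 5593.985ms @ 62/7 + 180.451ms (2/7)
13. 5774.436ms @ 64/7 + 180.451ms (2/7)
14. 5954.887ms @ 66/7 + 180.451ms (2/7)
15. 6135.338ms @ 68/7 + 180.451ms (2/7)
16. 6315.789ms @ 10 + 315.789ms (1/2)
17. 6631.579ms @ 21/2 + 947.368ms (3/2)
18. 7578.947ms @ 12 + 360.902ms (4/7)
19. 7939.85ms @ 88/7 + 360.902ms (4/7)
20. 8300.752ms @ 92/7 + 360.902ms (4/7)
21. 8661.654ms @ 96/7 + 180.451ms (2/7)
22. 8842.105ms @ 14 + 180.451ms (2/7)
23. 9022.556ms @ 100/7 + 360.902ms (4/7)
24. 9383.459ms @ 104/7 + 180.451ms (2/7)
25. 9563.91ms @ 106/7 + 180.451ms (2/7)
26. 9744.361ms @ 108/7 + 360.902ms (4/7)

note 14 onset = 66/7b = 5954.887ms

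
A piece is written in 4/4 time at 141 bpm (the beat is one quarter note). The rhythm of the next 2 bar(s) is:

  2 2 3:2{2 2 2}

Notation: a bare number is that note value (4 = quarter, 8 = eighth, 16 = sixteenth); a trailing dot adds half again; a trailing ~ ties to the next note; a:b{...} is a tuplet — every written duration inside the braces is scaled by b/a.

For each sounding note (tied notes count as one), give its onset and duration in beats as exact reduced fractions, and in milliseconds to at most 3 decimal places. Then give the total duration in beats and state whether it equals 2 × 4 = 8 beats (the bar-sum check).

1) 0.0ms=0b +851.064ms=2b
2) 851.064ms=2b +851.064ms=2b
3) 1702.128ms=4b +567.376ms=4/3b
4) 2269.504ms=16/3b +567.376ms=4/3b
5) 2836.879ms=20/3b +567.376ms=4/3b
Σ=8b of 8 (141bpm 4/4) — PASS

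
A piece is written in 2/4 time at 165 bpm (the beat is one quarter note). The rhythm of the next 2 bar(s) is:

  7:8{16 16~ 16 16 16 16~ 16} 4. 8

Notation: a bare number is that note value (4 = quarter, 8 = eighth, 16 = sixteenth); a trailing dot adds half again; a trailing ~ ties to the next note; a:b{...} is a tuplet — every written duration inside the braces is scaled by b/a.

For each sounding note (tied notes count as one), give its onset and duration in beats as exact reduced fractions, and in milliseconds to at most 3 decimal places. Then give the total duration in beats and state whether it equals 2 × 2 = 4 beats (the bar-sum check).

1) 0.0ms=0b +103.896ms=2/7b
2) 103.896ms=2/7b +207.792ms=4/7b
3) 311.688ms=6/7b +103.896ms=2/7b
4) 415.584ms=8/7b +103.896ms=2/7b
5) 519.481ms=10/7b +207.792ms=4/7b
6) 727.273ms=2b +545.455ms=3/2b
7) 1272.727ms=7/2b +181.818ms=1/2b
Σ=4b of 4 (165bpm 2/4) — PASS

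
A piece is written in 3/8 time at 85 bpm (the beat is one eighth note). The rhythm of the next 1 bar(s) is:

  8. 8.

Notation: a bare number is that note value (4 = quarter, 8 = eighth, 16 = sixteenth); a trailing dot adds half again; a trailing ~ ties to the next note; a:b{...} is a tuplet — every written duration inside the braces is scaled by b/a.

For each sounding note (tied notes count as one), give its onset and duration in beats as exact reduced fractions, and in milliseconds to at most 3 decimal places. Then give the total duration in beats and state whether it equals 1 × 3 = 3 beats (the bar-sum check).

1) 0.0ms=0b +1058.824ms=3/2b
2) 1058.824ms=3/2b +1058.824ms=3/2b
Σ=3b of 3 (85bpm 3/8) — PASS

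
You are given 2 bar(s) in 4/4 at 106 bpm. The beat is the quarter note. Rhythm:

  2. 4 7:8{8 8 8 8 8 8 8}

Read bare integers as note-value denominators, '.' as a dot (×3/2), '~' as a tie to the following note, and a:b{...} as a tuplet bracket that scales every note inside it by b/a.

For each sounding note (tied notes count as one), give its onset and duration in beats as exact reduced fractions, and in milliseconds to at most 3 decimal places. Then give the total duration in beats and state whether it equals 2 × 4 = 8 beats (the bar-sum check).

1) 0.0ms=0b +1698.113ms=3b
2) 1698.113ms=3b +566.038ms=1b
3) 2264.151ms=4b +323.45ms=4/7b
4) 2587.601ms=32/7b +323.45ms=4/7b
5) 2911.051ms=36/7b +323.45ms=4/7b
6) 3234.501ms=40/7b +323.45ms=4/7b
7) 3557.951ms=44/7b +323.45ms=4/7b
8) 3881.402ms=48/7b +323.45ms=4/7b
9) 4204.852ms=52/7b +323.45ms=4/7b
Σ=8b of 8 (106bpm 4/4) — PASS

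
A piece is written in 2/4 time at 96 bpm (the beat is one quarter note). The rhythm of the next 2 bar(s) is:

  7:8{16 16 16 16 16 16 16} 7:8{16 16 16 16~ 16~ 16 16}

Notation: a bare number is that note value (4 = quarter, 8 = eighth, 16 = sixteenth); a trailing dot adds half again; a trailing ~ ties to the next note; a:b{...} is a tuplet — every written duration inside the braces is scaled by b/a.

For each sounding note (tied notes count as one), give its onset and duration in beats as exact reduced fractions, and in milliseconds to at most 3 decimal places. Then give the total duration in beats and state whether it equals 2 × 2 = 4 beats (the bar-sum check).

1) 0.0ms=0b +178.571ms=2/7b
2) 178.571ms=2/7b +178.571ms=2/7b
3) 357.143ms=4/7b +178.571ms=2/7b
4) 535.714ms=6/7b +178.571ms=2/7b
5) 714.286ms=8/7b +178.571ms=2/7b
6) 892.857ms=10/7b +178.571ms=2/7b
7) 1071.429ms=12/7b +178.571ms=2/7b
8) 1250.0ms=2b +178.571ms=2/7b
9) 1428.571ms=16/7b +178.571ms=2/7b
10) 1607.143ms=18/7b +178.571ms=2/7b
11) 1785.714ms=20/7b +535.714ms=6/7b
12) 2321.429ms=26/7b +178.571ms=2/7b
Σ=4b of 4 (96bpm 2/4) — PASS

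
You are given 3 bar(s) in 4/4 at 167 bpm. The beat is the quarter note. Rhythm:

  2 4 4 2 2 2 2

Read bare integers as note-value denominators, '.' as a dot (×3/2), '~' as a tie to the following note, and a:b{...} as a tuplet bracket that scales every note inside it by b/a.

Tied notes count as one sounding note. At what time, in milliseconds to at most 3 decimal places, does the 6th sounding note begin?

note 6 onset = 8b = 2874.251ms

1. 0.0ms @ 0 + 718.563ms (2)
2. 718.563ms @ 2 + 359.281ms (1)
3. 1077.844ms @ 3 + 359.281ms (1)
4. 1437.126ms @ 4 + 718.563ms (2)
5. 2155.689ms @ 6 + 718.563ms (2)
6. 2874.251ms @ 8 + 718.563ms (2)
7. 3592.814ms @ 10 + 718.563ms (2)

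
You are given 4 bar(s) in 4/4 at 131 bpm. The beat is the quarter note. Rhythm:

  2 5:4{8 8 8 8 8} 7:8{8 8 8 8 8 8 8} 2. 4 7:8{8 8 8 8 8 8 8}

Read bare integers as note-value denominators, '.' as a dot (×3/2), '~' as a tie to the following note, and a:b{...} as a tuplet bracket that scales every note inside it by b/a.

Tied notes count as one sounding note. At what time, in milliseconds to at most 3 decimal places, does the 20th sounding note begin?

note 20 onset = 100/7b = 6543.075ms

1. 0.0ms @ 0 + 916.031ms (2)
2. 916.031ms @ 2 + 183.206ms (2/5)
3. 1099.237ms @ 12/5 + 183.206ms (2/5)
4. 1282.443ms @ 14/5 + 183.206ms (2/5)
5. 1465.649ms @ 16/5 + 183.206ms (2/5)
6. 1648.855ms @ 18/5 + 183.206ms (2/5)
7. 1832.061ms @ 4 + 261.723ms (4/7)
8. 2093.784ms @ 32/7 + 261.723ms (4/7)
9. 2355.507ms @ 36/7 + 261.723ms (4/7)
10. 2617.23ms @ 40/7 + 261.723ms (4/7)
11. 2878.953ms @ 44/7 + 261.723ms (4/7)
12. 3140.676ms @ 48/7 + 261.723ms (4/7)
13. 3402.399ms @ 52/7 + 261.723ms (4/7)
14. 3664.122ms @ 8 + 1374.046ms (3)
15. 5038.168ms @ 11 + 458.015ms (1)
16. 5496.183ms @ 12 + 261.723ms (4/7)
17. 5757.906ms @ 88/7 + 261.723ms (4/7)
18. 6019.629ms @ 92/7 + 261.723ms (4/7)
19. 6281.352ms @ 96/7 + 261.723ms (4/7)
20. 6543.075ms @ 100/7 + 261.723ms (4/7)
21. 6804.798ms @ 104/7 + 261.723ms (4/7)
22. 7066.521ms @ 108/7 + 261.723ms (4/7)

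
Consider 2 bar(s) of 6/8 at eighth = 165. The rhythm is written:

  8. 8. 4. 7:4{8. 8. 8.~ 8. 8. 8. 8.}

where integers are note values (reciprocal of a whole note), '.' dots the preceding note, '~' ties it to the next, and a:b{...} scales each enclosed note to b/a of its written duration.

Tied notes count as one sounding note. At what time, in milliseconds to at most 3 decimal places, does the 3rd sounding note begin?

note 3 onset = 3b = 1090.909ms

1. 0.0ms @ 0 + 545.455ms (3/2)
2. 545.455ms @ 3/2 + 545.455ms (3/2)
3. 1090.909ms @ 3 + 1090.909ms (3)
4. 2181.818ms @ 6 + 311.688ms (6/7)
5. 2493.506ms @ 48/7 + 311.688ms (6/7)
6. 2805.195ms @ 54/7 + 623.377ms (12/7)
7. 3428.571ms @ 66/7 + 311.688ms (6/7)
8. 3740.26ms @ 72/7 + 311.688ms (6/7)
9. 4051.948ms @ 78/7 + 311.688ms (6/7)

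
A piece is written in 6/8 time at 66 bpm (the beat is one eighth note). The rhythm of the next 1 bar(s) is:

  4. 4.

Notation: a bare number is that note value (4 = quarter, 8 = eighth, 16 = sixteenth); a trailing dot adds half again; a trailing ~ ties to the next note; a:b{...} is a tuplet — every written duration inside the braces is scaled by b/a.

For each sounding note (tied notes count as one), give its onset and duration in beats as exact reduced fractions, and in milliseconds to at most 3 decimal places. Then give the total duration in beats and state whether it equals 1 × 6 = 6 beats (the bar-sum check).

1) 0.0ms=0b +2727.273ms=3b
2) 2727.273ms=3b +2727.273ms=3b
Σ=6b of 6 (66bpm 6/8) — PASS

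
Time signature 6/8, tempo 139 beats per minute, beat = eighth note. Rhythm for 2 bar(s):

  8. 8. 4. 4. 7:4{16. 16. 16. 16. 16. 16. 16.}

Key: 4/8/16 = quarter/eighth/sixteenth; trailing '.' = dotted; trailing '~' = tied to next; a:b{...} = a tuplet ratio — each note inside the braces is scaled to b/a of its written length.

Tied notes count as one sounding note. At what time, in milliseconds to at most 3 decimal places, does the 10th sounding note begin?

note 10 onset = 78/7b = 4809.866ms

1. 0.0ms @ 0 + 647.482ms (3/2)
2. 647.482ms @ 3/2 + 647.482ms (3/2)
3. 1294.964ms @ 3 + 1294.964ms (3)
4. 2589.928ms @ 6 + 1294.964ms (3)
5. 3884.892ms @ 9 + 184.995ms (3/7)
6. 4069.887ms @ 66/7 + 184.995ms (3/7)
7. 4254.882ms @ 69/7 + 184.995ms (3/7)
8. 4439.877ms @ 72/7 + 184.995ms (3/7)
9. 4624.872ms @ 75/7 + 184.995ms (3/7)
10. 4809.866ms @ 78/7 + 184.995ms (3/7)
11. 4994.861ms @ 81/7 + 184.995ms (3/7)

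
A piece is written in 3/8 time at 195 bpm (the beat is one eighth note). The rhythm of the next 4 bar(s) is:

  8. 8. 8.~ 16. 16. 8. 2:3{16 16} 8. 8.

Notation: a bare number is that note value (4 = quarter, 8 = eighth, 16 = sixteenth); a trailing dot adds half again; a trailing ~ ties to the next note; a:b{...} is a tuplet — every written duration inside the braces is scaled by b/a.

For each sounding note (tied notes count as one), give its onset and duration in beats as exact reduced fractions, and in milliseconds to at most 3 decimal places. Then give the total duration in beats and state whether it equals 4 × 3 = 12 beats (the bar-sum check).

1) 0.0ms=0b +461.538ms=3/2b
2) 461.538ms=3/2b +461.538ms=3/2b
3) 923.077ms=3b +692.308ms=9/4b
4) 1615.385ms=21/4b +230.769ms=3/4b
5) 1846.154ms=6b +461.538ms=3/2b
6) 2307.692ms=15/2b +230.769ms=3/4b
7) 2538.462ms=33/4b +230.769ms=3/4b
8) 2769.231ms=9b +461.538ms=3/2b
9) 3230.769ms=21/2b +461.538ms=3/2b
Σ=12b of 12 (195bpm 3/8) — PASS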